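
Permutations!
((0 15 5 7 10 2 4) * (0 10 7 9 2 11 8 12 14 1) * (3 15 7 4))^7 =(0 14 8 10 7 1 12 11 4)(2 15 9 3 5) =[14, 12, 15, 5, 0, 2, 6, 1, 10, 3, 7, 4, 11, 13, 8, 9]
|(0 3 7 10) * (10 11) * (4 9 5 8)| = |(0 3 7 11 10)(4 9 5 8)| = 20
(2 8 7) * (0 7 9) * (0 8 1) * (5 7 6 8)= (0 6 8 9 5 7 2 1)= [6, 0, 1, 3, 4, 7, 8, 2, 9, 5]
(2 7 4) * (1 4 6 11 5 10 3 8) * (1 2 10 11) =(1 4 10 3 8 2 7 6)(5 11) =[0, 4, 7, 8, 10, 11, 1, 6, 2, 9, 3, 5]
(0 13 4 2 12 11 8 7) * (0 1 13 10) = (0 10)(1 13 4 2 12 11 8 7) = [10, 13, 12, 3, 2, 5, 6, 1, 7, 9, 0, 8, 11, 4]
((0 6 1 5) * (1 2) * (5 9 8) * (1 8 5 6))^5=(0 1 9 5)(2 6 8)=[1, 9, 6, 3, 4, 0, 8, 7, 2, 5]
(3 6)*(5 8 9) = (3 6)(5 8 9) = [0, 1, 2, 6, 4, 8, 3, 7, 9, 5]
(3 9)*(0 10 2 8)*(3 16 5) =[10, 1, 8, 9, 4, 3, 6, 7, 0, 16, 2, 11, 12, 13, 14, 15, 5] =(0 10 2 8)(3 9 16 5)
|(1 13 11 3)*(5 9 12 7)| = 4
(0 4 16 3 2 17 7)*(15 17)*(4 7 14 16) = [7, 1, 15, 2, 4, 5, 6, 0, 8, 9, 10, 11, 12, 13, 16, 17, 3, 14] = (0 7)(2 15 17 14 16 3)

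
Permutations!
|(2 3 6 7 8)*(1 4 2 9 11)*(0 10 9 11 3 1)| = 24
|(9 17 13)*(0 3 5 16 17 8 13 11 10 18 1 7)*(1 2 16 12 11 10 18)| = 12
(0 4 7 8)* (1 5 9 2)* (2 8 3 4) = [2, 5, 1, 4, 7, 9, 6, 3, 0, 8] = (0 2 1 5 9 8)(3 4 7)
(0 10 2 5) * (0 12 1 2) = (0 10)(1 2 5 12) = [10, 2, 5, 3, 4, 12, 6, 7, 8, 9, 0, 11, 1]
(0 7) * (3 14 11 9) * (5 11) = [7, 1, 2, 14, 4, 11, 6, 0, 8, 3, 10, 9, 12, 13, 5] = (0 7)(3 14 5 11 9)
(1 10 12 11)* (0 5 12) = [5, 10, 2, 3, 4, 12, 6, 7, 8, 9, 0, 1, 11] = (0 5 12 11 1 10)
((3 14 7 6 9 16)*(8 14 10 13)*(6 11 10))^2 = [0, 1, 2, 9, 4, 5, 16, 10, 7, 3, 8, 13, 12, 14, 11, 15, 6] = (3 9)(6 16)(7 10 8)(11 13 14)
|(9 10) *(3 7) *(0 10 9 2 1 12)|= |(0 10 2 1 12)(3 7)|= 10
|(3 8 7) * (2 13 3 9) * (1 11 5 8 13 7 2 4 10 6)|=|(1 11 5 8 2 7 9 4 10 6)(3 13)|=10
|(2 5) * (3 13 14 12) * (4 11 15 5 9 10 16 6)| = 36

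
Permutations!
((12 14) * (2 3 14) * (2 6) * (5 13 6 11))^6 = (2 13 11 14)(3 6 5 12) = [0, 1, 13, 6, 4, 12, 5, 7, 8, 9, 10, 14, 3, 11, 2]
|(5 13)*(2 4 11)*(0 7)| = |(0 7)(2 4 11)(5 13)| = 6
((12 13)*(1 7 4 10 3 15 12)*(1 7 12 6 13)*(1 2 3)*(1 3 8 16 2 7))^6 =(16)(1 15 4)(3 7 13)(6 10 12) =[0, 15, 2, 7, 1, 5, 10, 13, 8, 9, 12, 11, 6, 3, 14, 4, 16]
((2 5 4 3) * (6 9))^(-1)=(2 3 4 5)(6 9)=[0, 1, 3, 4, 5, 2, 9, 7, 8, 6]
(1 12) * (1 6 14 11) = (1 12 6 14 11) = [0, 12, 2, 3, 4, 5, 14, 7, 8, 9, 10, 1, 6, 13, 11]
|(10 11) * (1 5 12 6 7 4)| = 6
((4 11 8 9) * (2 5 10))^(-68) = (11)(2 5 10) = [0, 1, 5, 3, 4, 10, 6, 7, 8, 9, 2, 11]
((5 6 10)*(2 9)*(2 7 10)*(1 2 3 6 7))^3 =(10)(3 6) =[0, 1, 2, 6, 4, 5, 3, 7, 8, 9, 10]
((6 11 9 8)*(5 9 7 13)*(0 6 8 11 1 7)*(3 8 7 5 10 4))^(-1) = (0 11 9 5 1 6)(3 4 10 13 7 8) = [11, 6, 2, 4, 10, 1, 0, 8, 3, 5, 13, 9, 12, 7]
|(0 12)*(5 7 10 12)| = |(0 5 7 10 12)| = 5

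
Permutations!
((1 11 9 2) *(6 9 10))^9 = (1 6)(2 10)(9 11) = [0, 6, 10, 3, 4, 5, 1, 7, 8, 11, 2, 9]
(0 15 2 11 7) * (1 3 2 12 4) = [15, 3, 11, 2, 1, 5, 6, 0, 8, 9, 10, 7, 4, 13, 14, 12] = (0 15 12 4 1 3 2 11 7)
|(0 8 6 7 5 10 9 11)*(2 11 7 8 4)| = |(0 4 2 11)(5 10 9 7)(6 8)| = 4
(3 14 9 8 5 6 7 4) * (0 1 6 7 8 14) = (0 1 6 8 5 7 4 3)(9 14) = [1, 6, 2, 0, 3, 7, 8, 4, 5, 14, 10, 11, 12, 13, 9]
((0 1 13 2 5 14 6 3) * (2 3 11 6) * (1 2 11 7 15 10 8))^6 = [7, 14, 15, 6, 4, 10, 13, 3, 5, 9, 2, 1, 12, 11, 8, 0] = (0 7 3 6 13 11 1 14 8 5 10 2 15)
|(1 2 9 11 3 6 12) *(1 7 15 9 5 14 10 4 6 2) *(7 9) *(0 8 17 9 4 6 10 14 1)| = 36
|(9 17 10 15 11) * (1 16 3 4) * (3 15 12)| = 10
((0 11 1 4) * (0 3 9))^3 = (0 4)(1 9)(3 11) = [4, 9, 2, 11, 0, 5, 6, 7, 8, 1, 10, 3]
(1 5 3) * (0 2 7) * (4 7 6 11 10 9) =(0 2 6 11 10 9 4 7)(1 5 3) =[2, 5, 6, 1, 7, 3, 11, 0, 8, 4, 9, 10]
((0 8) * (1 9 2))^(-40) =[0, 2, 9, 3, 4, 5, 6, 7, 8, 1] =(1 2 9)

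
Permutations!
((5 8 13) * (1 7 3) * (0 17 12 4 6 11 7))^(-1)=[1, 3, 2, 7, 12, 13, 4, 11, 5, 9, 10, 6, 17, 8, 14, 15, 16, 0]=(0 1 3 7 11 6 4 12 17)(5 13 8)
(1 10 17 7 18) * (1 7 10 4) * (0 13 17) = [13, 4, 2, 3, 1, 5, 6, 18, 8, 9, 0, 11, 12, 17, 14, 15, 16, 10, 7] = (0 13 17 10)(1 4)(7 18)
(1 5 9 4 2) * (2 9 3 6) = (1 5 3 6 2)(4 9) = [0, 5, 1, 6, 9, 3, 2, 7, 8, 4]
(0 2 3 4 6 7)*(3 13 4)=(0 2 13 4 6 7)=[2, 1, 13, 3, 6, 5, 7, 0, 8, 9, 10, 11, 12, 4]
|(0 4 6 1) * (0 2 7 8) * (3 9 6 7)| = 20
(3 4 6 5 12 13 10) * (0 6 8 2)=(0 6 5 12 13 10 3 4 8 2)=[6, 1, 0, 4, 8, 12, 5, 7, 2, 9, 3, 11, 13, 10]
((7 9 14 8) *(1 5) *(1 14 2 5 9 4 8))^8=[0, 5, 1, 3, 7, 9, 6, 8, 4, 14, 10, 11, 12, 13, 2]=(1 5 9 14 2)(4 7 8)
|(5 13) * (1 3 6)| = 6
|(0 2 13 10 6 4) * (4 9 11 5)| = |(0 2 13 10 6 9 11 5 4)| = 9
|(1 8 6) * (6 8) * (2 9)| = 2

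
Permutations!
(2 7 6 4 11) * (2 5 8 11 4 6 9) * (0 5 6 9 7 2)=(0 5 8 11 6 9)=[5, 1, 2, 3, 4, 8, 9, 7, 11, 0, 10, 6]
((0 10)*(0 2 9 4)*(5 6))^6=(0 10 2 9 4)=[10, 1, 9, 3, 0, 5, 6, 7, 8, 4, 2]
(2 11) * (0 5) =(0 5)(2 11) =[5, 1, 11, 3, 4, 0, 6, 7, 8, 9, 10, 2]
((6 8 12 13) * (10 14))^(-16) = (14) = [0, 1, 2, 3, 4, 5, 6, 7, 8, 9, 10, 11, 12, 13, 14]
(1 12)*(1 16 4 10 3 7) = (1 12 16 4 10 3 7) = [0, 12, 2, 7, 10, 5, 6, 1, 8, 9, 3, 11, 16, 13, 14, 15, 4]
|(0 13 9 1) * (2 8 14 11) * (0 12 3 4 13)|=|(1 12 3 4 13 9)(2 8 14 11)|=12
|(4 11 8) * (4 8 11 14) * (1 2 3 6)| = |(1 2 3 6)(4 14)| = 4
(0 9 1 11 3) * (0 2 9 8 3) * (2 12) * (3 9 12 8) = (0 3 8 9 1 11)(2 12) = [3, 11, 12, 8, 4, 5, 6, 7, 9, 1, 10, 0, 2]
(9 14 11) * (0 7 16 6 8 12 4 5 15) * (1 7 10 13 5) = (0 10 13 5 15)(1 7 16 6 8 12 4)(9 14 11) = [10, 7, 2, 3, 1, 15, 8, 16, 12, 14, 13, 9, 4, 5, 11, 0, 6]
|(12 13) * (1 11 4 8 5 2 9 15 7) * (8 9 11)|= |(1 8 5 2 11 4 9 15 7)(12 13)|= 18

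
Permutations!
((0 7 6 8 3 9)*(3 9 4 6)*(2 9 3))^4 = (9) = [0, 1, 2, 3, 4, 5, 6, 7, 8, 9]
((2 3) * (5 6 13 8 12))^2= (5 13 12 6 8)= [0, 1, 2, 3, 4, 13, 8, 7, 5, 9, 10, 11, 6, 12]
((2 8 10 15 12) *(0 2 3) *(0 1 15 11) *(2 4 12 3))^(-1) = (0 11 10 8 2 12 4)(1 3 15) = [11, 3, 12, 15, 0, 5, 6, 7, 2, 9, 8, 10, 4, 13, 14, 1]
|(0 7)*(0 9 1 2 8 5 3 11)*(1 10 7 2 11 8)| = 12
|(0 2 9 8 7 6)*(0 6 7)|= |(0 2 9 8)|= 4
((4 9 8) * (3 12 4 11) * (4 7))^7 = [0, 1, 2, 3, 4, 5, 6, 7, 8, 9, 10, 11, 12] = (12)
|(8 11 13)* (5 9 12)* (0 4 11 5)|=8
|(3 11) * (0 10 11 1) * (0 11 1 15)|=|(0 10 1 11 3 15)|=6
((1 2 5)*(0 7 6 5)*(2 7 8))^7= (0 8 2)(1 5 6 7)= [8, 5, 0, 3, 4, 6, 7, 1, 2]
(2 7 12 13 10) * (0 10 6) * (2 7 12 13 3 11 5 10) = (0 2 12 3 11 5 10 7 13 6) = [2, 1, 12, 11, 4, 10, 0, 13, 8, 9, 7, 5, 3, 6]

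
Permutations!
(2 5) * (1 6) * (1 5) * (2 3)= (1 6 5 3 2)= [0, 6, 1, 2, 4, 3, 5]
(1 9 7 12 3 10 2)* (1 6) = (1 9 7 12 3 10 2 6) = [0, 9, 6, 10, 4, 5, 1, 12, 8, 7, 2, 11, 3]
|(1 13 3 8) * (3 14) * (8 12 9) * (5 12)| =8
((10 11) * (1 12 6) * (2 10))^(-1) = (1 6 12)(2 11 10) = [0, 6, 11, 3, 4, 5, 12, 7, 8, 9, 2, 10, 1]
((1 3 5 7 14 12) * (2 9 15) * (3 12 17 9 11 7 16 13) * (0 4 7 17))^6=(0 7)(2 11 17 9 15)(3 16)(4 14)(5 13)=[7, 1, 11, 16, 14, 13, 6, 0, 8, 15, 10, 17, 12, 5, 4, 2, 3, 9]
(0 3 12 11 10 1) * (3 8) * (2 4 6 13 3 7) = (0 8 7 2 4 6 13 3 12 11 10 1) = [8, 0, 4, 12, 6, 5, 13, 2, 7, 9, 1, 10, 11, 3]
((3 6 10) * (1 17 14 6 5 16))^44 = [0, 10, 2, 17, 4, 14, 16, 7, 8, 9, 1, 11, 12, 13, 5, 15, 6, 3] = (1 10)(3 17)(5 14)(6 16)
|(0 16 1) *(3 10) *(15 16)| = 4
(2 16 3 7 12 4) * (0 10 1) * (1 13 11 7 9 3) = (0 10 13 11 7 12 4 2 16 1)(3 9) = [10, 0, 16, 9, 2, 5, 6, 12, 8, 3, 13, 7, 4, 11, 14, 15, 1]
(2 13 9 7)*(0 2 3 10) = (0 2 13 9 7 3 10) = [2, 1, 13, 10, 4, 5, 6, 3, 8, 7, 0, 11, 12, 9]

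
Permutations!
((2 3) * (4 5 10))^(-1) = (2 3)(4 10 5) = [0, 1, 3, 2, 10, 4, 6, 7, 8, 9, 5]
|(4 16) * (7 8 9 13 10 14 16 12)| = 9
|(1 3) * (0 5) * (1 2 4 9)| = 10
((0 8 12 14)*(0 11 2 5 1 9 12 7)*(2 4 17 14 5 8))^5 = (0 2 8 7)(1 9 12 5)(4 17 14 11) = [2, 9, 8, 3, 17, 1, 6, 0, 7, 12, 10, 4, 5, 13, 11, 15, 16, 14]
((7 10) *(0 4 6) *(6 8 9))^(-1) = [6, 1, 2, 3, 0, 5, 9, 10, 4, 8, 7] = (0 6 9 8 4)(7 10)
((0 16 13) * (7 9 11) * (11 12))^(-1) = (0 13 16)(7 11 12 9) = [13, 1, 2, 3, 4, 5, 6, 11, 8, 7, 10, 12, 9, 16, 14, 15, 0]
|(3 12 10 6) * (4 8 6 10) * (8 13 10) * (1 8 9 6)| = 14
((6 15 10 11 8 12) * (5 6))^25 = (5 11 6 8 15 12 10) = [0, 1, 2, 3, 4, 11, 8, 7, 15, 9, 5, 6, 10, 13, 14, 12]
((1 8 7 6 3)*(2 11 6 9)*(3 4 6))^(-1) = (1 3 11 2 9 7 8)(4 6) = [0, 3, 9, 11, 6, 5, 4, 8, 1, 7, 10, 2]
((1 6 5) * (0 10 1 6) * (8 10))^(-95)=(0 8 10 1)(5 6)=[8, 0, 2, 3, 4, 6, 5, 7, 10, 9, 1]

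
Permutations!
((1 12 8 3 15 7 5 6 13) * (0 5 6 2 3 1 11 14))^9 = [14, 1, 5, 2, 4, 0, 7, 15, 8, 9, 10, 13, 12, 6, 11, 3] = (0 14 11 13 6 7 15 3 2 5)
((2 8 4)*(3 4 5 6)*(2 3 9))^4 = (2 9 6 5 8) = [0, 1, 9, 3, 4, 8, 5, 7, 2, 6]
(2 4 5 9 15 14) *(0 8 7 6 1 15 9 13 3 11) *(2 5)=(0 8 7 6 1 15 14 5 13 3 11)(2 4)=[8, 15, 4, 11, 2, 13, 1, 6, 7, 9, 10, 0, 12, 3, 5, 14]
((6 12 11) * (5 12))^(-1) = (5 6 11 12) = [0, 1, 2, 3, 4, 6, 11, 7, 8, 9, 10, 12, 5]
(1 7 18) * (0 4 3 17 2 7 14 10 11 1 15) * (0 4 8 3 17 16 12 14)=(0 8 3 16 12 14 10 11 1)(2 7 18 15 4 17)=[8, 0, 7, 16, 17, 5, 6, 18, 3, 9, 11, 1, 14, 13, 10, 4, 12, 2, 15]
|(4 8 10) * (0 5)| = |(0 5)(4 8 10)| = 6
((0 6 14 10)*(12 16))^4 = (16) = [0, 1, 2, 3, 4, 5, 6, 7, 8, 9, 10, 11, 12, 13, 14, 15, 16]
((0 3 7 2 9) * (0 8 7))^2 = (2 8)(7 9) = [0, 1, 8, 3, 4, 5, 6, 9, 2, 7]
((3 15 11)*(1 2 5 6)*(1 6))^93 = [0, 1, 2, 3, 4, 5, 6, 7, 8, 9, 10, 11, 12, 13, 14, 15] = (15)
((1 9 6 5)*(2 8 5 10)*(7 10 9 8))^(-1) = (1 5 8)(2 10 7)(6 9) = [0, 5, 10, 3, 4, 8, 9, 2, 1, 6, 7]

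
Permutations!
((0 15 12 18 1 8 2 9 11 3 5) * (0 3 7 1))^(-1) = (0 18 12 15)(1 7 11 9 2 8)(3 5) = [18, 7, 8, 5, 4, 3, 6, 11, 1, 2, 10, 9, 15, 13, 14, 0, 16, 17, 12]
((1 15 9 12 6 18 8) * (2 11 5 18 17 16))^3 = [0, 12, 18, 3, 4, 1, 2, 7, 9, 17, 10, 8, 16, 13, 14, 6, 5, 11, 15] = (1 12 16 5)(2 18 15 6)(8 9 17 11)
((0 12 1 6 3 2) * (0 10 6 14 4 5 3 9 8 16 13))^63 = [2, 6, 0, 13, 8, 16, 1, 7, 4, 14, 12, 11, 10, 3, 9, 15, 5] = (0 2)(1 6)(3 13)(4 8)(5 16)(9 14)(10 12)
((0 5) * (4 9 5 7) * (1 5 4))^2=(9)(0 1)(5 7)=[1, 0, 2, 3, 4, 7, 6, 5, 8, 9]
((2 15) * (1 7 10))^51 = (2 15) = [0, 1, 15, 3, 4, 5, 6, 7, 8, 9, 10, 11, 12, 13, 14, 2]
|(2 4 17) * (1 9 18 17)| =|(1 9 18 17 2 4)| =6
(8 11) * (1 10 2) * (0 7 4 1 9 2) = [7, 10, 9, 3, 1, 5, 6, 4, 11, 2, 0, 8] = (0 7 4 1 10)(2 9)(8 11)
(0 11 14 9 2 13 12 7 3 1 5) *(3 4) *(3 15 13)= (0 11 14 9 2 3 1 5)(4 15 13 12 7)= [11, 5, 3, 1, 15, 0, 6, 4, 8, 2, 10, 14, 7, 12, 9, 13]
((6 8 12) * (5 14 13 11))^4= [0, 1, 2, 3, 4, 5, 8, 7, 12, 9, 10, 11, 6, 13, 14]= (14)(6 8 12)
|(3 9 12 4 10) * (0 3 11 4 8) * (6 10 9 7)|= |(0 3 7 6 10 11 4 9 12 8)|= 10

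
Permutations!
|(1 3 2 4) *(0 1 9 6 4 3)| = 6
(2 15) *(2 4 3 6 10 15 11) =[0, 1, 11, 6, 3, 5, 10, 7, 8, 9, 15, 2, 12, 13, 14, 4] =(2 11)(3 6 10 15 4)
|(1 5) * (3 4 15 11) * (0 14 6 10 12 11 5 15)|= 24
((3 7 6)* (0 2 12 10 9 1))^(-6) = (12) = [0, 1, 2, 3, 4, 5, 6, 7, 8, 9, 10, 11, 12]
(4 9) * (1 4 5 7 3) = [0, 4, 2, 1, 9, 7, 6, 3, 8, 5] = (1 4 9 5 7 3)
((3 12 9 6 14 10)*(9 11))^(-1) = (3 10 14 6 9 11 12) = [0, 1, 2, 10, 4, 5, 9, 7, 8, 11, 14, 12, 3, 13, 6]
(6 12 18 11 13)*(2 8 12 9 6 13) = (2 8 12 18 11)(6 9) = [0, 1, 8, 3, 4, 5, 9, 7, 12, 6, 10, 2, 18, 13, 14, 15, 16, 17, 11]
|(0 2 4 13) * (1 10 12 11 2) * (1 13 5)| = 14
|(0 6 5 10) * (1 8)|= |(0 6 5 10)(1 8)|= 4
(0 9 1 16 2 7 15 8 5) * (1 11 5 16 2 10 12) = (0 9 11 5)(1 2 7 15 8 16 10 12) = [9, 2, 7, 3, 4, 0, 6, 15, 16, 11, 12, 5, 1, 13, 14, 8, 10]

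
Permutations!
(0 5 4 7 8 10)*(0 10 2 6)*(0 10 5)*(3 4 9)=[0, 1, 6, 4, 7, 9, 10, 8, 2, 3, 5]=(2 6 10 5 9 3 4 7 8)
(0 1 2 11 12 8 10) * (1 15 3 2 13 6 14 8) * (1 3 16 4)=(0 15 16 4 1 13 6 14 8 10)(2 11 12 3)=[15, 13, 11, 2, 1, 5, 14, 7, 10, 9, 0, 12, 3, 6, 8, 16, 4]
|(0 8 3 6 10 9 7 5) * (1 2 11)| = 24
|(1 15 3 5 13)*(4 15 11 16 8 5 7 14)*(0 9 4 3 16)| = 30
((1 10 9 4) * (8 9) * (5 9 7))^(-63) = (10) = [0, 1, 2, 3, 4, 5, 6, 7, 8, 9, 10]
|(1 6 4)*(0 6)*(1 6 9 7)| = 4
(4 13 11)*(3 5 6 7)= (3 5 6 7)(4 13 11)= [0, 1, 2, 5, 13, 6, 7, 3, 8, 9, 10, 4, 12, 11]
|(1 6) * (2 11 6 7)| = 5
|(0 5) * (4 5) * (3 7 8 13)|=12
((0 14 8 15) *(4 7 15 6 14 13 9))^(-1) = [15, 1, 2, 3, 9, 5, 8, 4, 14, 13, 10, 11, 12, 0, 6, 7] = (0 15 7 4 9 13)(6 8 14)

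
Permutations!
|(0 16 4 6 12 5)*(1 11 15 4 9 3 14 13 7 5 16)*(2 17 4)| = 16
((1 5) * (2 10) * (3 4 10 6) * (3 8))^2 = (2 8 4)(3 10 6) = [0, 1, 8, 10, 2, 5, 3, 7, 4, 9, 6]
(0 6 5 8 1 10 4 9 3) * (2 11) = (0 6 5 8 1 10 4 9 3)(2 11) = [6, 10, 11, 0, 9, 8, 5, 7, 1, 3, 4, 2]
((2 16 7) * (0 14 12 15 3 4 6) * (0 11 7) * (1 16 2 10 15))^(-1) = (0 16 1 12 14)(3 15 10 7 11 6 4) = [16, 12, 2, 15, 3, 5, 4, 11, 8, 9, 7, 6, 14, 13, 0, 10, 1]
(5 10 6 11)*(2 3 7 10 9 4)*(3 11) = (2 11 5 9 4)(3 7 10 6) = [0, 1, 11, 7, 2, 9, 3, 10, 8, 4, 6, 5]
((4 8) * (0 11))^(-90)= (11)= [0, 1, 2, 3, 4, 5, 6, 7, 8, 9, 10, 11]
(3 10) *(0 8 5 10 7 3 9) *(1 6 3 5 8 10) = [10, 6, 2, 7, 4, 1, 3, 5, 8, 0, 9] = (0 10 9)(1 6 3 7 5)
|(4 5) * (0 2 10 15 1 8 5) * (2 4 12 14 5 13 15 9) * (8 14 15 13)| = |(0 4)(1 14 5 12 15)(2 10 9)| = 30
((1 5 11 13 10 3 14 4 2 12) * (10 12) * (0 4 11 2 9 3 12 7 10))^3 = [3, 0, 9, 13, 14, 4, 6, 1, 8, 11, 5, 10, 2, 12, 7] = (0 3 13 12 2 9 11 10 5 4 14 7 1)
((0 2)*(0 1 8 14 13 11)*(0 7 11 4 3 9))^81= (14)(7 11)= [0, 1, 2, 3, 4, 5, 6, 11, 8, 9, 10, 7, 12, 13, 14]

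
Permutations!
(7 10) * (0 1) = (0 1)(7 10) = [1, 0, 2, 3, 4, 5, 6, 10, 8, 9, 7]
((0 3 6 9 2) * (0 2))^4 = (9) = [0, 1, 2, 3, 4, 5, 6, 7, 8, 9]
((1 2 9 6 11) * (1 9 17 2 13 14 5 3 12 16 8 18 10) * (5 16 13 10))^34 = (3 13 16 18)(5 12 14 8)(6 11 9) = [0, 1, 2, 13, 4, 12, 11, 7, 5, 6, 10, 9, 14, 16, 8, 15, 18, 17, 3]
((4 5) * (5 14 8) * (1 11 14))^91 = [0, 11, 2, 3, 1, 4, 6, 7, 5, 9, 10, 14, 12, 13, 8] = (1 11 14 8 5 4)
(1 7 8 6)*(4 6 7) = (1 4 6)(7 8) = [0, 4, 2, 3, 6, 5, 1, 8, 7]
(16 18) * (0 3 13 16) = (0 3 13 16 18) = [3, 1, 2, 13, 4, 5, 6, 7, 8, 9, 10, 11, 12, 16, 14, 15, 18, 17, 0]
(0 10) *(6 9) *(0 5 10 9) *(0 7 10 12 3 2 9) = (2 9 6 7 10 5 12 3) = [0, 1, 9, 2, 4, 12, 7, 10, 8, 6, 5, 11, 3]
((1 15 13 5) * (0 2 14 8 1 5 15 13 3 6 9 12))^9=(0 9 3 13 8 2 12 6 15 1 14)=[9, 14, 12, 13, 4, 5, 15, 7, 2, 3, 10, 11, 6, 8, 0, 1]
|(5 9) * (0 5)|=3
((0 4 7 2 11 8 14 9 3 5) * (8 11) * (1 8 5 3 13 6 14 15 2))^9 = [4, 8, 5, 3, 7, 0, 14, 1, 15, 13, 10, 11, 12, 6, 9, 2] = (0 4 7 1 8 15 2 5)(6 14 9 13)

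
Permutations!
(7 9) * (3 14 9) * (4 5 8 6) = [0, 1, 2, 14, 5, 8, 4, 3, 6, 7, 10, 11, 12, 13, 9] = (3 14 9 7)(4 5 8 6)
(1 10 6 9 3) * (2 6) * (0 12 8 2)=(0 12 8 2 6 9 3 1 10)=[12, 10, 6, 1, 4, 5, 9, 7, 2, 3, 0, 11, 8]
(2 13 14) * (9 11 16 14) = (2 13 9 11 16 14) = [0, 1, 13, 3, 4, 5, 6, 7, 8, 11, 10, 16, 12, 9, 2, 15, 14]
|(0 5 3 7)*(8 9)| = 4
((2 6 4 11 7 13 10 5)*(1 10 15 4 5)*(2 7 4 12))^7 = [0, 10, 2, 3, 11, 5, 6, 7, 8, 9, 1, 4, 12, 13, 14, 15] = (15)(1 10)(4 11)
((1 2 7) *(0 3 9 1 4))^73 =(0 1 4 9 7 3 2) =[1, 4, 0, 2, 9, 5, 6, 3, 8, 7]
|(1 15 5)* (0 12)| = 6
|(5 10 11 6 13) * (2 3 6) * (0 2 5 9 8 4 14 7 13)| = 12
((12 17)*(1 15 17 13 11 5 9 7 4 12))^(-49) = (1 17 15) = [0, 17, 2, 3, 4, 5, 6, 7, 8, 9, 10, 11, 12, 13, 14, 1, 16, 15]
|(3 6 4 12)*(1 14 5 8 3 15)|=|(1 14 5 8 3 6 4 12 15)|=9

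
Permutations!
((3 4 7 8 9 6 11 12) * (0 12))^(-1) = (0 11 6 9 8 7 4 3 12) = [11, 1, 2, 12, 3, 5, 9, 4, 7, 8, 10, 6, 0]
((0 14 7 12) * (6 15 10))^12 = [0, 1, 2, 3, 4, 5, 6, 7, 8, 9, 10, 11, 12, 13, 14, 15] = (15)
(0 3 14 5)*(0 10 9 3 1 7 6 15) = (0 1 7 6 15)(3 14 5 10 9) = [1, 7, 2, 14, 4, 10, 15, 6, 8, 3, 9, 11, 12, 13, 5, 0]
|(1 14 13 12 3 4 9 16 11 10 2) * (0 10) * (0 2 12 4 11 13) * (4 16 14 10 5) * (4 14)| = |(0 5 14)(1 10 12 3 11 2)(4 9)(13 16)| = 6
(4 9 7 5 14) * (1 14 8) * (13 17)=(1 14 4 9 7 5 8)(13 17)=[0, 14, 2, 3, 9, 8, 6, 5, 1, 7, 10, 11, 12, 17, 4, 15, 16, 13]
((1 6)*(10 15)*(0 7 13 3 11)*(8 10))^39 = [11, 6, 2, 13, 4, 5, 1, 0, 8, 9, 10, 3, 12, 7, 14, 15] = (15)(0 11 3 13 7)(1 6)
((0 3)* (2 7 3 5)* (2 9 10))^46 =(0 2 5 7 9 3 10) =[2, 1, 5, 10, 4, 7, 6, 9, 8, 3, 0]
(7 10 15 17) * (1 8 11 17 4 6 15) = [0, 8, 2, 3, 6, 5, 15, 10, 11, 9, 1, 17, 12, 13, 14, 4, 16, 7] = (1 8 11 17 7 10)(4 6 15)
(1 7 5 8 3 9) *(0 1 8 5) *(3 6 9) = (0 1 7)(6 9 8) = [1, 7, 2, 3, 4, 5, 9, 0, 6, 8]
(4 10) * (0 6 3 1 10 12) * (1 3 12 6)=(0 1 10 4 6 12)=[1, 10, 2, 3, 6, 5, 12, 7, 8, 9, 4, 11, 0]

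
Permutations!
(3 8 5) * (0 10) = (0 10)(3 8 5) = [10, 1, 2, 8, 4, 3, 6, 7, 5, 9, 0]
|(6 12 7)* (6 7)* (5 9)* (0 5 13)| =|(0 5 9 13)(6 12)| =4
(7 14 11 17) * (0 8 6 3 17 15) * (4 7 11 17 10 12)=(0 8 6 3 10 12 4 7 14 17 11 15)=[8, 1, 2, 10, 7, 5, 3, 14, 6, 9, 12, 15, 4, 13, 17, 0, 16, 11]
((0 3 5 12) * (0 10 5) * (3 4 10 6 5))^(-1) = (0 3 10 4)(5 6 12) = [3, 1, 2, 10, 0, 6, 12, 7, 8, 9, 4, 11, 5]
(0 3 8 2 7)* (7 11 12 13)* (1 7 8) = [3, 7, 11, 1, 4, 5, 6, 0, 2, 9, 10, 12, 13, 8] = (0 3 1 7)(2 11 12 13 8)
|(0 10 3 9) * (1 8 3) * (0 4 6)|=8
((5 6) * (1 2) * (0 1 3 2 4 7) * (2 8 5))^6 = [4, 7, 3, 8, 0, 6, 2, 1, 5] = (0 4)(1 7)(2 3 8 5 6)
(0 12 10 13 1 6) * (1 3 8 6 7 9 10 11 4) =(0 12 11 4 1 7 9 10 13 3 8 6) =[12, 7, 2, 8, 1, 5, 0, 9, 6, 10, 13, 4, 11, 3]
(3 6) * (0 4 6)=(0 4 6 3)=[4, 1, 2, 0, 6, 5, 3]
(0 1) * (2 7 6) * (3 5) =(0 1)(2 7 6)(3 5) =[1, 0, 7, 5, 4, 3, 2, 6]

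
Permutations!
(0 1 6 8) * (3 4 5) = (0 1 6 8)(3 4 5) = [1, 6, 2, 4, 5, 3, 8, 7, 0]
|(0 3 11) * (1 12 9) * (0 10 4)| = 15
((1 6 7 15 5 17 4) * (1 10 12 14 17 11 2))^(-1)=(1 2 11 5 15 7 6)(4 17 14 12 10)=[0, 2, 11, 3, 17, 15, 1, 6, 8, 9, 4, 5, 10, 13, 12, 7, 16, 14]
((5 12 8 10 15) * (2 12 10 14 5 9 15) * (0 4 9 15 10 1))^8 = [5, 14, 9, 3, 1, 8, 6, 7, 2, 0, 4, 11, 10, 13, 12, 15] = (15)(0 5 8 2 9)(1 14 12 10 4)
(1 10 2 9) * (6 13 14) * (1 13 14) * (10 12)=(1 12 10 2 9 13)(6 14)=[0, 12, 9, 3, 4, 5, 14, 7, 8, 13, 2, 11, 10, 1, 6]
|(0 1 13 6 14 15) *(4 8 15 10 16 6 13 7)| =|(0 1 7 4 8 15)(6 14 10 16)| =12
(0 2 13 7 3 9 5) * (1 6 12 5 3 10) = (0 2 13 7 10 1 6 12 5)(3 9) = [2, 6, 13, 9, 4, 0, 12, 10, 8, 3, 1, 11, 5, 7]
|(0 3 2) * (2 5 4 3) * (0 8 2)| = |(2 8)(3 5 4)| = 6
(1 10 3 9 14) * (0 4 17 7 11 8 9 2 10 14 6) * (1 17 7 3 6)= (0 4 7 11 8 9 1 14 17 3 2 10 6)= [4, 14, 10, 2, 7, 5, 0, 11, 9, 1, 6, 8, 12, 13, 17, 15, 16, 3]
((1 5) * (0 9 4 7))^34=(0 4)(7 9)=[4, 1, 2, 3, 0, 5, 6, 9, 8, 7]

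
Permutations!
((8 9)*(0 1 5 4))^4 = [0, 1, 2, 3, 4, 5, 6, 7, 8, 9] = (9)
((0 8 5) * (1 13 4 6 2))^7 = (0 8 5)(1 4 2 13 6) = [8, 4, 13, 3, 2, 0, 1, 7, 5, 9, 10, 11, 12, 6]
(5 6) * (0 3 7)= (0 3 7)(5 6)= [3, 1, 2, 7, 4, 6, 5, 0]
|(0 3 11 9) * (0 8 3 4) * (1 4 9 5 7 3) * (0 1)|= 12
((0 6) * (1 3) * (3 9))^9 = [6, 1, 2, 3, 4, 5, 0, 7, 8, 9] = (9)(0 6)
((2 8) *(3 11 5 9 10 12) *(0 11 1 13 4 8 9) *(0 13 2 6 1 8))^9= [4, 2, 9, 8, 13, 11, 1, 7, 6, 10, 12, 0, 3, 5]= (0 4 13 5 11)(1 2 9 10 12 3 8 6)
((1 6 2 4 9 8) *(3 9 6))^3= (1 8 9 3)= [0, 8, 2, 1, 4, 5, 6, 7, 9, 3]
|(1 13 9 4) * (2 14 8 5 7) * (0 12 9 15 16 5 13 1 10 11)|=|(0 12 9 4 10 11)(2 14 8 13 15 16 5 7)|=24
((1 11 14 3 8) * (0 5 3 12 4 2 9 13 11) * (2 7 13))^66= [5, 0, 2, 8, 4, 3, 6, 7, 1, 9, 10, 11, 12, 13, 14]= (14)(0 5 3 8 1)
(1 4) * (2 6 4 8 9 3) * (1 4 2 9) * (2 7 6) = (1 8)(3 9)(6 7) = [0, 8, 2, 9, 4, 5, 7, 6, 1, 3]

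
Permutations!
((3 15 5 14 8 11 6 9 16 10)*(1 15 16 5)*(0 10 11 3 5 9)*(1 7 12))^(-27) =(16)(1 15 7 12) =[0, 15, 2, 3, 4, 5, 6, 12, 8, 9, 10, 11, 1, 13, 14, 7, 16]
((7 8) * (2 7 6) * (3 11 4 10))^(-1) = (2 6 8 7)(3 10 4 11) = [0, 1, 6, 10, 11, 5, 8, 2, 7, 9, 4, 3]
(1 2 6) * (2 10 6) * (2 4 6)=(1 10 2 4 6)=[0, 10, 4, 3, 6, 5, 1, 7, 8, 9, 2]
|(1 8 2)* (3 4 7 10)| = 12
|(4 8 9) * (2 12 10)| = 3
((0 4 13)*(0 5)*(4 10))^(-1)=(0 5 13 4 10)=[5, 1, 2, 3, 10, 13, 6, 7, 8, 9, 0, 11, 12, 4]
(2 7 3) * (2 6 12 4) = [0, 1, 7, 6, 2, 5, 12, 3, 8, 9, 10, 11, 4] = (2 7 3 6 12 4)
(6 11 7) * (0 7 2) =(0 7 6 11 2) =[7, 1, 0, 3, 4, 5, 11, 6, 8, 9, 10, 2]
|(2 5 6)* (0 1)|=6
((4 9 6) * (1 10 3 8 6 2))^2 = (1 3 6 9)(2 10 8 4) = [0, 3, 10, 6, 2, 5, 9, 7, 4, 1, 8]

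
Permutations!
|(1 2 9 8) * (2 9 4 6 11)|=12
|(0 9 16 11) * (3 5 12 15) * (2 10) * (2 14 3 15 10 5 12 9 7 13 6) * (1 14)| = |(0 7 13 6 2 5 9 16 11)(1 14 3 12 10)| = 45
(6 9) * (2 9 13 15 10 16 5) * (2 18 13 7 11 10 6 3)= (2 9 3)(5 18 13 15 6 7 11 10 16)= [0, 1, 9, 2, 4, 18, 7, 11, 8, 3, 16, 10, 12, 15, 14, 6, 5, 17, 13]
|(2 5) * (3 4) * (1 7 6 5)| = 10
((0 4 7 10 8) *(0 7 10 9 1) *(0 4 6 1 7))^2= (0 1 10)(4 8 6)= [1, 10, 2, 3, 8, 5, 4, 7, 6, 9, 0]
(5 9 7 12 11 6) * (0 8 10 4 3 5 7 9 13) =(0 8 10 4 3 5 13)(6 7 12 11) =[8, 1, 2, 5, 3, 13, 7, 12, 10, 9, 4, 6, 11, 0]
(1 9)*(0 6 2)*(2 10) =(0 6 10 2)(1 9) =[6, 9, 0, 3, 4, 5, 10, 7, 8, 1, 2]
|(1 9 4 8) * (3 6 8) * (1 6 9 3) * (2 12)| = 4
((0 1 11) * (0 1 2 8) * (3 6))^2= (11)(0 8 2)= [8, 1, 0, 3, 4, 5, 6, 7, 2, 9, 10, 11]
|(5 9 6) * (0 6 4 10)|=|(0 6 5 9 4 10)|=6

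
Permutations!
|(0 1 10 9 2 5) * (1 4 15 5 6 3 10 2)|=12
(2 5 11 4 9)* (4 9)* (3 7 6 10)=(2 5 11 9)(3 7 6 10)=[0, 1, 5, 7, 4, 11, 10, 6, 8, 2, 3, 9]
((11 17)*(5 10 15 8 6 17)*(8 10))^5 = (17)(10 15) = [0, 1, 2, 3, 4, 5, 6, 7, 8, 9, 15, 11, 12, 13, 14, 10, 16, 17]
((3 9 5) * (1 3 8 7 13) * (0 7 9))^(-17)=[1, 7, 2, 13, 4, 8, 6, 3, 9, 5, 10, 11, 12, 0]=(0 1 7 3 13)(5 8 9)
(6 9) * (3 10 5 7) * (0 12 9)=(0 12 9 6)(3 10 5 7)=[12, 1, 2, 10, 4, 7, 0, 3, 8, 6, 5, 11, 9]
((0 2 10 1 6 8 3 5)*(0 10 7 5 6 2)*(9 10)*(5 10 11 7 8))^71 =(1 2 8 3 6 5 9 11 7 10) =[0, 2, 8, 6, 4, 9, 5, 10, 3, 11, 1, 7]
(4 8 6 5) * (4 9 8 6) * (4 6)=(5 9 8 6)=[0, 1, 2, 3, 4, 9, 5, 7, 6, 8]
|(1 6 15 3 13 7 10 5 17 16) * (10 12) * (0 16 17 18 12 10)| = |(0 16 1 6 15 3 13 7 10 5 18 12)| = 12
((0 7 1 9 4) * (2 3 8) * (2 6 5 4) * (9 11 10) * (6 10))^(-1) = (0 4 5 6 11 1 7)(2 9 10 8 3) = [4, 7, 9, 2, 5, 6, 11, 0, 3, 10, 8, 1]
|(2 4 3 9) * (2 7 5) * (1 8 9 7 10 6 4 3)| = |(1 8 9 10 6 4)(2 3 7 5)| = 12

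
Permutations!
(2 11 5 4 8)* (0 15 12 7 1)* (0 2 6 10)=(0 15 12 7 1 2 11 5 4 8 6 10)=[15, 2, 11, 3, 8, 4, 10, 1, 6, 9, 0, 5, 7, 13, 14, 12]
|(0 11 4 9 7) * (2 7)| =|(0 11 4 9 2 7)| =6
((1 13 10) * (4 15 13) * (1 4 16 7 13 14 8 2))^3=(1 13 15 2 7 4 8 16 10 14)=[0, 13, 7, 3, 8, 5, 6, 4, 16, 9, 14, 11, 12, 15, 1, 2, 10]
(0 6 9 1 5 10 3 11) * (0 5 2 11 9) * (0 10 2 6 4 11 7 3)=[4, 6, 7, 9, 11, 2, 10, 3, 8, 1, 0, 5]=(0 4 11 5 2 7 3 9 1 6 10)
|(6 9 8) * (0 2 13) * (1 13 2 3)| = 12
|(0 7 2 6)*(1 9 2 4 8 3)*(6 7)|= 14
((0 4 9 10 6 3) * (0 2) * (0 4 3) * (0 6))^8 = (0 2 9)(3 4 10) = [2, 1, 9, 4, 10, 5, 6, 7, 8, 0, 3]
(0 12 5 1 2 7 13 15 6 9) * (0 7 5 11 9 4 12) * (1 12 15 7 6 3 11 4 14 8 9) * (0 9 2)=(0 9 6 14 8 2 5 12 4 15 3 11 1)(7 13)=[9, 0, 5, 11, 15, 12, 14, 13, 2, 6, 10, 1, 4, 7, 8, 3]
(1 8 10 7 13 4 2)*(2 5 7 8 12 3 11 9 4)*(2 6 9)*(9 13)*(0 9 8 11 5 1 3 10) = (0 9 4 1 12 10 11 2 3 5 7 8)(6 13) = [9, 12, 3, 5, 1, 7, 13, 8, 0, 4, 11, 2, 10, 6]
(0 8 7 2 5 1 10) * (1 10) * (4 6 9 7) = [8, 1, 5, 3, 6, 10, 9, 2, 4, 7, 0] = (0 8 4 6 9 7 2 5 10)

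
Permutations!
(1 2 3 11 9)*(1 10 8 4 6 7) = (1 2 3 11 9 10 8 4 6 7) = [0, 2, 3, 11, 6, 5, 7, 1, 4, 10, 8, 9]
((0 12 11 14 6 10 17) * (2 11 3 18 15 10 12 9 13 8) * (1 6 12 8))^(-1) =(0 17 10 15 18 3 12 14 11 2 8 6 1 13 9) =[17, 13, 8, 12, 4, 5, 1, 7, 6, 0, 15, 2, 14, 9, 11, 18, 16, 10, 3]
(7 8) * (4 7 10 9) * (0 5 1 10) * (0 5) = [0, 10, 2, 3, 7, 1, 6, 8, 5, 4, 9] = (1 10 9 4 7 8 5)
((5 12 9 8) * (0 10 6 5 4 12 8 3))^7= (0 9 4 5 10 3 12 8 6)= [9, 1, 2, 12, 5, 10, 0, 7, 6, 4, 3, 11, 8]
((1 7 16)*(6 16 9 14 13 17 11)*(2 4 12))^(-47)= [0, 6, 4, 3, 12, 5, 17, 16, 8, 1, 10, 13, 2, 9, 7, 15, 11, 14]= (1 6 17 14 7 16 11 13 9)(2 4 12)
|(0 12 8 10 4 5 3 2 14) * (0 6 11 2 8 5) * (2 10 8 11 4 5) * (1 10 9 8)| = 42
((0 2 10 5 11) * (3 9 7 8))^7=(0 10 11 2 5)(3 8 7 9)=[10, 1, 5, 8, 4, 0, 6, 9, 7, 3, 11, 2]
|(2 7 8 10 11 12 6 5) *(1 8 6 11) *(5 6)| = 6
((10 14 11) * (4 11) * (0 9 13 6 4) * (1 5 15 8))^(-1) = (0 14 10 11 4 6 13 9)(1 8 15 5) = [14, 8, 2, 3, 6, 1, 13, 7, 15, 0, 11, 4, 12, 9, 10, 5]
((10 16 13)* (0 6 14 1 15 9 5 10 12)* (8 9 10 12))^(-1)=(0 12 5 9 8 13 16 10 15 1 14 6)=[12, 14, 2, 3, 4, 9, 0, 7, 13, 8, 15, 11, 5, 16, 6, 1, 10]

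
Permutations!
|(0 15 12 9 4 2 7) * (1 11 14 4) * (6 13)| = |(0 15 12 9 1 11 14 4 2 7)(6 13)| = 10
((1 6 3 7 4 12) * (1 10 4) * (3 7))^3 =(12) =[0, 1, 2, 3, 4, 5, 6, 7, 8, 9, 10, 11, 12]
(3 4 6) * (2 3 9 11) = (2 3 4 6 9 11) = [0, 1, 3, 4, 6, 5, 9, 7, 8, 11, 10, 2]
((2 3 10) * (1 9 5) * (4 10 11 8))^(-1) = (1 5 9)(2 10 4 8 11 3) = [0, 5, 10, 2, 8, 9, 6, 7, 11, 1, 4, 3]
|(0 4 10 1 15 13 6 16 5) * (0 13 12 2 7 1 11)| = 20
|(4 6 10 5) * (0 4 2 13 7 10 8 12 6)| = |(0 4)(2 13 7 10 5)(6 8 12)| = 30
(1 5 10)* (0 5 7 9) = [5, 7, 2, 3, 4, 10, 6, 9, 8, 0, 1] = (0 5 10 1 7 9)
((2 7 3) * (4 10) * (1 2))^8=[0, 1, 2, 3, 4, 5, 6, 7, 8, 9, 10]=(10)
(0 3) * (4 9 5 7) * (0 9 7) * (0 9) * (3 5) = (0 5 9 3)(4 7) = [5, 1, 2, 0, 7, 9, 6, 4, 8, 3]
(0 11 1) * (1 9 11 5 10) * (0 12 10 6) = (0 5 6)(1 12 10)(9 11) = [5, 12, 2, 3, 4, 6, 0, 7, 8, 11, 1, 9, 10]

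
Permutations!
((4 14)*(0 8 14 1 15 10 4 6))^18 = (0 14)(1 10)(4 15)(6 8) = [14, 10, 2, 3, 15, 5, 8, 7, 6, 9, 1, 11, 12, 13, 0, 4]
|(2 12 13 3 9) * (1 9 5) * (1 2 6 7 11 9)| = |(2 12 13 3 5)(6 7 11 9)| = 20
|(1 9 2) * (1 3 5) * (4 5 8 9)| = |(1 4 5)(2 3 8 9)| = 12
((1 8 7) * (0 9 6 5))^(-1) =[5, 7, 2, 3, 4, 6, 9, 8, 1, 0] =(0 5 6 9)(1 7 8)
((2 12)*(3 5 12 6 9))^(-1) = (2 12 5 3 9 6) = [0, 1, 12, 9, 4, 3, 2, 7, 8, 6, 10, 11, 5]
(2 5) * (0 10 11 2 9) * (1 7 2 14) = (0 10 11 14 1 7 2 5 9) = [10, 7, 5, 3, 4, 9, 6, 2, 8, 0, 11, 14, 12, 13, 1]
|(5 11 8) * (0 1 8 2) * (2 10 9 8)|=|(0 1 2)(5 11 10 9 8)|=15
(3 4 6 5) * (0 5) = [5, 1, 2, 4, 6, 3, 0] = (0 5 3 4 6)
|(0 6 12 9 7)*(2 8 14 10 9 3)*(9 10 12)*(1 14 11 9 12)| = 18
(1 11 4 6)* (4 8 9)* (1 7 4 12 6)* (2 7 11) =(1 2 7 4)(6 11 8 9 12) =[0, 2, 7, 3, 1, 5, 11, 4, 9, 12, 10, 8, 6]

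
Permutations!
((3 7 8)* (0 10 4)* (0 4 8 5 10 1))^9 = (0 1)(3 8 10 5 7) = [1, 0, 2, 8, 4, 7, 6, 3, 10, 9, 5]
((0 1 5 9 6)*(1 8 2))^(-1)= (0 6 9 5 1 2 8)= [6, 2, 8, 3, 4, 1, 9, 7, 0, 5]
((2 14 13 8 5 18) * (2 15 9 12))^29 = [0, 1, 13, 3, 4, 15, 6, 7, 18, 2, 10, 11, 14, 5, 8, 12, 16, 17, 9] = (2 13 5 15 12 14 8 18 9)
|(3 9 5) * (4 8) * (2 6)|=6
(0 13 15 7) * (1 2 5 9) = (0 13 15 7)(1 2 5 9) = [13, 2, 5, 3, 4, 9, 6, 0, 8, 1, 10, 11, 12, 15, 14, 7]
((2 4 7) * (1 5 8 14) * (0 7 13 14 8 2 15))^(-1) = [15, 14, 5, 3, 2, 1, 6, 0, 8, 9, 10, 11, 12, 4, 13, 7] = (0 15 7)(1 14 13 4 2 5)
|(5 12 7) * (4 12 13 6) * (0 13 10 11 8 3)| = |(0 13 6 4 12 7 5 10 11 8 3)| = 11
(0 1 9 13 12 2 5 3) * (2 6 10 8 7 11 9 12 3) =(0 1 12 6 10 8 7 11 9 13 3)(2 5) =[1, 12, 5, 0, 4, 2, 10, 11, 7, 13, 8, 9, 6, 3]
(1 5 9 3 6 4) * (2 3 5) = (1 2 3 6 4)(5 9) = [0, 2, 3, 6, 1, 9, 4, 7, 8, 5]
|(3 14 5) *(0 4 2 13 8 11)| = 6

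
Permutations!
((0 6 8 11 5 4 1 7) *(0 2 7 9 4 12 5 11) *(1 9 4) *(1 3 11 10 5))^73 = (0 6 8)(1 4 9 3 11 10 5 12)(2 7) = [6, 4, 7, 11, 9, 12, 8, 2, 0, 3, 5, 10, 1]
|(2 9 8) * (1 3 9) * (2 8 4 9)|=|(1 3 2)(4 9)|=6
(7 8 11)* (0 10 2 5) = (0 10 2 5)(7 8 11) = [10, 1, 5, 3, 4, 0, 6, 8, 11, 9, 2, 7]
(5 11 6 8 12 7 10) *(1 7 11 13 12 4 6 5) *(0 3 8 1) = (0 3 8 4 6 1 7 10)(5 13 12 11) = [3, 7, 2, 8, 6, 13, 1, 10, 4, 9, 0, 5, 11, 12]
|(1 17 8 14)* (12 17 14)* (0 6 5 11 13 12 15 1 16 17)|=|(0 6 5 11 13 12)(1 14 16 17 8 15)|=6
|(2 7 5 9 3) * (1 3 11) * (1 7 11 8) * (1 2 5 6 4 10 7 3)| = 12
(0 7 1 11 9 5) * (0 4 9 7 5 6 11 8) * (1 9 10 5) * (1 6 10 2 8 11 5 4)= (0 6 5 1 11 7 9 10 4 2 8)= [6, 11, 8, 3, 2, 1, 5, 9, 0, 10, 4, 7]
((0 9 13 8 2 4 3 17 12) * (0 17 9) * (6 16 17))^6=(6 17)(12 16)=[0, 1, 2, 3, 4, 5, 17, 7, 8, 9, 10, 11, 16, 13, 14, 15, 12, 6]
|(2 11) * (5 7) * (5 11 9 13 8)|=|(2 9 13 8 5 7 11)|=7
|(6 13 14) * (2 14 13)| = 3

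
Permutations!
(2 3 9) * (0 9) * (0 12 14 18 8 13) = (0 9 2 3 12 14 18 8 13) = [9, 1, 3, 12, 4, 5, 6, 7, 13, 2, 10, 11, 14, 0, 18, 15, 16, 17, 8]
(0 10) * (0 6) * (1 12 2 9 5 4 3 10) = (0 1 12 2 9 5 4 3 10 6) = [1, 12, 9, 10, 3, 4, 0, 7, 8, 5, 6, 11, 2]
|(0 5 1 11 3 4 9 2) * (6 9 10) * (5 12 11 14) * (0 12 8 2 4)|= 12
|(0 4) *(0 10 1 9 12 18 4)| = 6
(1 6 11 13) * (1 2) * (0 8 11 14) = (0 8 11 13 2 1 6 14) = [8, 6, 1, 3, 4, 5, 14, 7, 11, 9, 10, 13, 12, 2, 0]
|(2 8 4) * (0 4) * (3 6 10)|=12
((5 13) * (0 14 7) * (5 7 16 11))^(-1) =(0 7 13 5 11 16 14) =[7, 1, 2, 3, 4, 11, 6, 13, 8, 9, 10, 16, 12, 5, 0, 15, 14]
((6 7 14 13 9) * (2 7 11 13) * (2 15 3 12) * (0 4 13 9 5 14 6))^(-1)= (0 9 11 6 7 2 12 3 15 14 5 13 4)= [9, 1, 12, 15, 0, 13, 7, 2, 8, 11, 10, 6, 3, 4, 5, 14]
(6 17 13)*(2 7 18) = (2 7 18)(6 17 13) = [0, 1, 7, 3, 4, 5, 17, 18, 8, 9, 10, 11, 12, 6, 14, 15, 16, 13, 2]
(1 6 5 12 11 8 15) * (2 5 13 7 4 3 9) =(1 6 13 7 4 3 9 2 5 12 11 8 15) =[0, 6, 5, 9, 3, 12, 13, 4, 15, 2, 10, 8, 11, 7, 14, 1]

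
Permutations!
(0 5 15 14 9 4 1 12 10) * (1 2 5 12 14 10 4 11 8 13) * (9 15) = [12, 14, 5, 3, 2, 9, 6, 7, 13, 11, 0, 8, 4, 1, 15, 10] = (0 12 4 2 5 9 11 8 13 1 14 15 10)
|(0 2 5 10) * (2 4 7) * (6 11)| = 6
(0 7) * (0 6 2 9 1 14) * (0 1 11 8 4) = (0 7 6 2 9 11 8 4)(1 14) = [7, 14, 9, 3, 0, 5, 2, 6, 4, 11, 10, 8, 12, 13, 1]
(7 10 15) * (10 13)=(7 13 10 15)=[0, 1, 2, 3, 4, 5, 6, 13, 8, 9, 15, 11, 12, 10, 14, 7]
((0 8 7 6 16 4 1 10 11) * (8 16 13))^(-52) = (0 4 10)(1 11 16) = [4, 11, 2, 3, 10, 5, 6, 7, 8, 9, 0, 16, 12, 13, 14, 15, 1]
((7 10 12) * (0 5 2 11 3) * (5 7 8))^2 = [10, 1, 3, 7, 4, 11, 6, 12, 2, 9, 8, 0, 5] = (0 10 8 2 3 7 12 5 11)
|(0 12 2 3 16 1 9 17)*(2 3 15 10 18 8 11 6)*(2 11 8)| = |(0 12 3 16 1 9 17)(2 15 10 18)(6 11)| = 28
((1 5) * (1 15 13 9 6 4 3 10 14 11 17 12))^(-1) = (1 12 17 11 14 10 3 4 6 9 13 15 5) = [0, 12, 2, 4, 6, 1, 9, 7, 8, 13, 3, 14, 17, 15, 10, 5, 16, 11]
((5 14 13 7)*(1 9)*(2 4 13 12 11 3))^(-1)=(1 9)(2 3 11 12 14 5 7 13 4)=[0, 9, 3, 11, 2, 7, 6, 13, 8, 1, 10, 12, 14, 4, 5]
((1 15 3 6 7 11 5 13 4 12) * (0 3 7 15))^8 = (0 4 11 6 1 13 7 3 12 5 15) = [4, 13, 2, 12, 11, 15, 1, 3, 8, 9, 10, 6, 5, 7, 14, 0]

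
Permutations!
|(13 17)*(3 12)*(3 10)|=|(3 12 10)(13 17)|=6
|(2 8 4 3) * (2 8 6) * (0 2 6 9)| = |(0 2 9)(3 8 4)| = 3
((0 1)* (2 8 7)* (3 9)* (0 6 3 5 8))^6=(0 8 3)(1 7 9)(2 5 6)=[8, 7, 5, 0, 4, 6, 2, 9, 3, 1]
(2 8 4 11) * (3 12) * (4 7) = [0, 1, 8, 12, 11, 5, 6, 4, 7, 9, 10, 2, 3] = (2 8 7 4 11)(3 12)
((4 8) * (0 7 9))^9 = (9)(4 8) = [0, 1, 2, 3, 8, 5, 6, 7, 4, 9]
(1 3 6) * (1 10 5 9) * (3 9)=(1 9)(3 6 10 5)=[0, 9, 2, 6, 4, 3, 10, 7, 8, 1, 5]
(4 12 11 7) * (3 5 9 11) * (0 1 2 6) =(0 1 2 6)(3 5 9 11 7 4 12) =[1, 2, 6, 5, 12, 9, 0, 4, 8, 11, 10, 7, 3]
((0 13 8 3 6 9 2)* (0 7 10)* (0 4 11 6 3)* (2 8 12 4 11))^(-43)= (0 13 12 4 2 7 10 11 6 9 8)= [13, 1, 7, 3, 2, 5, 9, 10, 0, 8, 11, 6, 4, 12]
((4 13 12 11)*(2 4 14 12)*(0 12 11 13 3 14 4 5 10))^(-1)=(0 10 5 2 13 12)(3 4 11 14)=[10, 1, 13, 4, 11, 2, 6, 7, 8, 9, 5, 14, 0, 12, 3]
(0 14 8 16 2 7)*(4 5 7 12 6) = (0 14 8 16 2 12 6 4 5 7) = [14, 1, 12, 3, 5, 7, 4, 0, 16, 9, 10, 11, 6, 13, 8, 15, 2]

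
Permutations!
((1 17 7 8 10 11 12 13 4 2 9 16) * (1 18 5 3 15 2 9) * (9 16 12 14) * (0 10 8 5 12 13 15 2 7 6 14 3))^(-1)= (0 5 7 15 12 18 16 4 13 9 14 6 17 1 2 3 11 10)= [5, 2, 3, 11, 13, 7, 17, 15, 8, 14, 0, 10, 18, 9, 6, 12, 4, 1, 16]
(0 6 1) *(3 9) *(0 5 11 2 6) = (1 5 11 2 6)(3 9) = [0, 5, 6, 9, 4, 11, 1, 7, 8, 3, 10, 2]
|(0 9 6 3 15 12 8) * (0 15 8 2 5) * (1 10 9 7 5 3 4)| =|(0 7 5)(1 10 9 6 4)(2 3 8 15 12)| =15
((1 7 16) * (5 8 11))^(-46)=(1 16 7)(5 11 8)=[0, 16, 2, 3, 4, 11, 6, 1, 5, 9, 10, 8, 12, 13, 14, 15, 7]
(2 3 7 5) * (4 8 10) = (2 3 7 5)(4 8 10) = [0, 1, 3, 7, 8, 2, 6, 5, 10, 9, 4]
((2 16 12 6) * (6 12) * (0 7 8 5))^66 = (16)(0 8)(5 7) = [8, 1, 2, 3, 4, 7, 6, 5, 0, 9, 10, 11, 12, 13, 14, 15, 16]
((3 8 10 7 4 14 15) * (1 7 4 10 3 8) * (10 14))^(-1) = (1 3 8 15 14 7)(4 10) = [0, 3, 2, 8, 10, 5, 6, 1, 15, 9, 4, 11, 12, 13, 7, 14]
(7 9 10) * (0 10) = [10, 1, 2, 3, 4, 5, 6, 9, 8, 0, 7] = (0 10 7 9)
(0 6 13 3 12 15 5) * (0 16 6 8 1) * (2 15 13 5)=[8, 0, 15, 12, 4, 16, 5, 7, 1, 9, 10, 11, 13, 3, 14, 2, 6]=(0 8 1)(2 15)(3 12 13)(5 16 6)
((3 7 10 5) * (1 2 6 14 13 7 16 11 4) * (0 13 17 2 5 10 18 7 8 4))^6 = (18)(0 3 4)(1 13 16)(2 14)(5 8 11)(6 17) = [3, 13, 14, 4, 0, 8, 17, 7, 11, 9, 10, 5, 12, 16, 2, 15, 1, 6, 18]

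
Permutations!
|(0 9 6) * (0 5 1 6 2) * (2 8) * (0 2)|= 3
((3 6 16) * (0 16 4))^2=(0 3 4 16 6)=[3, 1, 2, 4, 16, 5, 0, 7, 8, 9, 10, 11, 12, 13, 14, 15, 6]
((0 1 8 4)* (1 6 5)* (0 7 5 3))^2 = (0 3 6)(1 4 5 8 7) = [3, 4, 2, 6, 5, 8, 0, 1, 7]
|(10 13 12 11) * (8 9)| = 4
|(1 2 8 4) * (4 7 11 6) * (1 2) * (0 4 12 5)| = |(0 4 2 8 7 11 6 12 5)| = 9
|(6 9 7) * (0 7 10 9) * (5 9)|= 3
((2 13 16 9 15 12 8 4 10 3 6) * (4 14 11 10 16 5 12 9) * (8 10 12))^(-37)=[0, 1, 8, 13, 16, 11, 5, 7, 12, 15, 2, 3, 6, 14, 10, 9, 4]=(2 8 12 6 5 11 3 13 14 10)(4 16)(9 15)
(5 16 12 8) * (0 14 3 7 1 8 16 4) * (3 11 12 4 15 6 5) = (0 14 11 12 16 4)(1 8 3 7)(5 15 6) = [14, 8, 2, 7, 0, 15, 5, 1, 3, 9, 10, 12, 16, 13, 11, 6, 4]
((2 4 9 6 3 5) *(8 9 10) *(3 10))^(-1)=(2 5 3 4)(6 9 8 10)=[0, 1, 5, 4, 2, 3, 9, 7, 10, 8, 6]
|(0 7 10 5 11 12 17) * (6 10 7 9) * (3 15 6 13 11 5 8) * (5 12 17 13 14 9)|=|(0 5 12 13 11 17)(3 15 6 10 8)(9 14)|=30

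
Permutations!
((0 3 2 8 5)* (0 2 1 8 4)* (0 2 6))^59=[6, 3, 4, 0, 2, 8, 5, 7, 1]=(0 6 5 8 1 3)(2 4)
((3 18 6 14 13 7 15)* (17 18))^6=[0, 1, 2, 7, 4, 5, 17, 14, 8, 9, 10, 11, 12, 6, 18, 13, 16, 15, 3]=(3 7 14 18)(6 17 15 13)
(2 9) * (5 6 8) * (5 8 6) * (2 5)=[0, 1, 9, 3, 4, 2, 6, 7, 8, 5]=(2 9 5)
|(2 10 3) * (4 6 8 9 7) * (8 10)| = |(2 8 9 7 4 6 10 3)| = 8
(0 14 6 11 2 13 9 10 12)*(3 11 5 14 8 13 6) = [8, 1, 6, 11, 4, 14, 5, 7, 13, 10, 12, 2, 0, 9, 3] = (0 8 13 9 10 12)(2 6 5 14 3 11)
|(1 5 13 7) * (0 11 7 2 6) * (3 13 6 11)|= 9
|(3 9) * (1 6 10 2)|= 4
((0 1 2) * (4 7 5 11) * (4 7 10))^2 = (0 2 1)(5 7 11) = [2, 0, 1, 3, 4, 7, 6, 11, 8, 9, 10, 5]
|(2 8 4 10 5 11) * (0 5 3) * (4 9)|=|(0 5 11 2 8 9 4 10 3)|=9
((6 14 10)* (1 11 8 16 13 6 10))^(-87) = [0, 13, 2, 3, 4, 5, 8, 7, 14, 9, 10, 6, 12, 11, 16, 15, 1] = (1 13 11 6 8 14 16)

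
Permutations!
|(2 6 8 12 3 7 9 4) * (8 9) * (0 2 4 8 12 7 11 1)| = |(0 2 6 9 8 7 12 3 11 1)| = 10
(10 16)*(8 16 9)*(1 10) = (1 10 9 8 16) = [0, 10, 2, 3, 4, 5, 6, 7, 16, 8, 9, 11, 12, 13, 14, 15, 1]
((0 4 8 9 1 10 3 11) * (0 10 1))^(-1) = [9, 1, 2, 10, 0, 5, 6, 7, 4, 8, 11, 3] = (0 9 8 4)(3 10 11)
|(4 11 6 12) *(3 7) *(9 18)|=4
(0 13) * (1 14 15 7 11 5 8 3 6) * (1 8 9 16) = [13, 14, 2, 6, 4, 9, 8, 11, 3, 16, 10, 5, 12, 0, 15, 7, 1] = (0 13)(1 14 15 7 11 5 9 16)(3 6 8)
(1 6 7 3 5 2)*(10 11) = [0, 6, 1, 5, 4, 2, 7, 3, 8, 9, 11, 10] = (1 6 7 3 5 2)(10 11)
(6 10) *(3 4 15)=(3 4 15)(6 10)=[0, 1, 2, 4, 15, 5, 10, 7, 8, 9, 6, 11, 12, 13, 14, 3]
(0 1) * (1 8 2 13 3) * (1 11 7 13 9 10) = (0 8 2 9 10 1)(3 11 7 13) = [8, 0, 9, 11, 4, 5, 6, 13, 2, 10, 1, 7, 12, 3]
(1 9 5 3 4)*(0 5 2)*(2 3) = [5, 9, 0, 4, 1, 2, 6, 7, 8, 3] = (0 5 2)(1 9 3 4)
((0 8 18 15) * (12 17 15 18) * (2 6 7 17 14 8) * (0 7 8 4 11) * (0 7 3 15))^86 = [4, 1, 11, 3, 6, 5, 7, 12, 17, 9, 10, 8, 0, 13, 2, 15, 16, 14, 18] = (18)(0 4 6 7 12)(2 11 8 17 14)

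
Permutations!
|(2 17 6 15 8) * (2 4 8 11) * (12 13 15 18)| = |(2 17 6 18 12 13 15 11)(4 8)| = 8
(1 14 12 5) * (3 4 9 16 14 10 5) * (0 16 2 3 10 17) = (0 16 14 12 10 5 1 17)(2 3 4 9) = [16, 17, 3, 4, 9, 1, 6, 7, 8, 2, 5, 11, 10, 13, 12, 15, 14, 0]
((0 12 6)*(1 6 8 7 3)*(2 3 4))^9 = (12) = [0, 1, 2, 3, 4, 5, 6, 7, 8, 9, 10, 11, 12]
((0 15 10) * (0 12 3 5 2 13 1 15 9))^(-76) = (1 3)(2 10)(5 15)(12 13) = [0, 3, 10, 1, 4, 15, 6, 7, 8, 9, 2, 11, 13, 12, 14, 5]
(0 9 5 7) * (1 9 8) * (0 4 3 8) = [0, 9, 2, 8, 3, 7, 6, 4, 1, 5] = (1 9 5 7 4 3 8)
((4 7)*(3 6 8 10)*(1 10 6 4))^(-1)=(1 7 4 3 10)(6 8)=[0, 7, 2, 10, 3, 5, 8, 4, 6, 9, 1]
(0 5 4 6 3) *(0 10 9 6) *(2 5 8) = (0 8 2 5 4)(3 10 9 6) = [8, 1, 5, 10, 0, 4, 3, 7, 2, 6, 9]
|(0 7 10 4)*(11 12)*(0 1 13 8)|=14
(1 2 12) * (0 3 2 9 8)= [3, 9, 12, 2, 4, 5, 6, 7, 0, 8, 10, 11, 1]= (0 3 2 12 1 9 8)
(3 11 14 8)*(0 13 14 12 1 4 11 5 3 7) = (0 13 14 8 7)(1 4 11 12)(3 5) = [13, 4, 2, 5, 11, 3, 6, 0, 7, 9, 10, 12, 1, 14, 8]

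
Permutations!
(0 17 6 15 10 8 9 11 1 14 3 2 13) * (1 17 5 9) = (0 5 9 11 17 6 15 10 8 1 14 3 2 13) = [5, 14, 13, 2, 4, 9, 15, 7, 1, 11, 8, 17, 12, 0, 3, 10, 16, 6]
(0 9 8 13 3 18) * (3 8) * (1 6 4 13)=(0 9 3 18)(1 6 4 13 8)=[9, 6, 2, 18, 13, 5, 4, 7, 1, 3, 10, 11, 12, 8, 14, 15, 16, 17, 0]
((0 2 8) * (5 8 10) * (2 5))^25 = (0 5 8)(2 10) = [5, 1, 10, 3, 4, 8, 6, 7, 0, 9, 2]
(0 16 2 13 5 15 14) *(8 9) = (0 16 2 13 5 15 14)(8 9) = [16, 1, 13, 3, 4, 15, 6, 7, 9, 8, 10, 11, 12, 5, 0, 14, 2]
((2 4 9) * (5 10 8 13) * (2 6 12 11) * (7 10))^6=(5 7 10 8 13)=[0, 1, 2, 3, 4, 7, 6, 10, 13, 9, 8, 11, 12, 5]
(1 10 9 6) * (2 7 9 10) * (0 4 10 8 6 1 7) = [4, 2, 0, 3, 10, 5, 7, 9, 6, 1, 8] = (0 4 10 8 6 7 9 1 2)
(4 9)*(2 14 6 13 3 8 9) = (2 14 6 13 3 8 9 4) = [0, 1, 14, 8, 2, 5, 13, 7, 9, 4, 10, 11, 12, 3, 6]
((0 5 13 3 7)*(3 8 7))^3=(0 8 5 7 13)=[8, 1, 2, 3, 4, 7, 6, 13, 5, 9, 10, 11, 12, 0]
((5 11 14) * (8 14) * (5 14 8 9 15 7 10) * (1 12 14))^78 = (15) = [0, 1, 2, 3, 4, 5, 6, 7, 8, 9, 10, 11, 12, 13, 14, 15]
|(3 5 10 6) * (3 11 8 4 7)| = |(3 5 10 6 11 8 4 7)| = 8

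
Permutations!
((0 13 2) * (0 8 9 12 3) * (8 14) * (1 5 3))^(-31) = (0 3 5 1 12 9 8 14 2 13) = [3, 12, 13, 5, 4, 1, 6, 7, 14, 8, 10, 11, 9, 0, 2]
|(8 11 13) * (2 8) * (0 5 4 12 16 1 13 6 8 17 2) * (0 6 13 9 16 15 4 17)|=12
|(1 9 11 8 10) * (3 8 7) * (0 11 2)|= |(0 11 7 3 8 10 1 9 2)|= 9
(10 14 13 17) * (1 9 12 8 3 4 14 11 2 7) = (1 9 12 8 3 4 14 13 17 10 11 2 7) = [0, 9, 7, 4, 14, 5, 6, 1, 3, 12, 11, 2, 8, 17, 13, 15, 16, 10]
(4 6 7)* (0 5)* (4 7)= [5, 1, 2, 3, 6, 0, 4, 7]= (7)(0 5)(4 6)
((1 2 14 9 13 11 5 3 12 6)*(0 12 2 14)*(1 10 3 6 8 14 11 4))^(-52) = [9, 10, 14, 8, 6, 2, 0, 7, 4, 11, 12, 3, 13, 5, 1] = (0 9 11 3 8 4 6)(1 10 12 13 5 2 14)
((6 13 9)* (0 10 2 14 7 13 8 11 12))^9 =(0 11 6 13 14 10 12 8 9 7 2) =[11, 1, 0, 3, 4, 5, 13, 2, 9, 7, 12, 6, 8, 14, 10]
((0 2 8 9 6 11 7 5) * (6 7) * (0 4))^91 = (6 11) = [0, 1, 2, 3, 4, 5, 11, 7, 8, 9, 10, 6]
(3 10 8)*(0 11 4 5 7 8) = [11, 1, 2, 10, 5, 7, 6, 8, 3, 9, 0, 4] = (0 11 4 5 7 8 3 10)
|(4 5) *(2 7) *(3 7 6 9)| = |(2 6 9 3 7)(4 5)| = 10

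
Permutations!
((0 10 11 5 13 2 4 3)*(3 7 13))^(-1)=(0 3 5 11 10)(2 13 7 4)=[3, 1, 13, 5, 2, 11, 6, 4, 8, 9, 0, 10, 12, 7]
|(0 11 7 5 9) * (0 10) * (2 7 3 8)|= 9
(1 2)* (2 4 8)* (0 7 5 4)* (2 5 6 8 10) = (0 7 6 8 5 4 10 2 1) = [7, 0, 1, 3, 10, 4, 8, 6, 5, 9, 2]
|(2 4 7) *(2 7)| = 2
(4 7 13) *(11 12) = (4 7 13)(11 12) = [0, 1, 2, 3, 7, 5, 6, 13, 8, 9, 10, 12, 11, 4]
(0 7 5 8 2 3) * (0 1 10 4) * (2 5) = (0 7 2 3 1 10 4)(5 8) = [7, 10, 3, 1, 0, 8, 6, 2, 5, 9, 4]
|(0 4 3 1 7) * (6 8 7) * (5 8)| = 8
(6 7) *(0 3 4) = [3, 1, 2, 4, 0, 5, 7, 6] = (0 3 4)(6 7)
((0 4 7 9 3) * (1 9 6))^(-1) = (0 3 9 1 6 7 4) = [3, 6, 2, 9, 0, 5, 7, 4, 8, 1]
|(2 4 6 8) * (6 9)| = 5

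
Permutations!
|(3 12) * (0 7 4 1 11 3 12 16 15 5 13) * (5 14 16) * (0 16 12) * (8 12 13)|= 36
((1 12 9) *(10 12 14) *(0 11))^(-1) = (0 11)(1 9 12 10 14) = [11, 9, 2, 3, 4, 5, 6, 7, 8, 12, 14, 0, 10, 13, 1]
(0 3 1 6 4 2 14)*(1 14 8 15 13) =[3, 6, 8, 14, 2, 5, 4, 7, 15, 9, 10, 11, 12, 1, 0, 13] =(0 3 14)(1 6 4 2 8 15 13)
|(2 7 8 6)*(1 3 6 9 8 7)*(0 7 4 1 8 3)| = 20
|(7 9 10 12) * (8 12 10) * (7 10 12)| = |(7 9 8)(10 12)| = 6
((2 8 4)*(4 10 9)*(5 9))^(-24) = [0, 1, 2, 3, 4, 5, 6, 7, 8, 9, 10] = (10)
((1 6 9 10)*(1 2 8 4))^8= (1 6 9 10 2 8 4)= [0, 6, 8, 3, 1, 5, 9, 7, 4, 10, 2]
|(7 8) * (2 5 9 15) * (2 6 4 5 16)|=10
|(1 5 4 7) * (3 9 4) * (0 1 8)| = 8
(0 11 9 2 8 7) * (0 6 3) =(0 11 9 2 8 7 6 3) =[11, 1, 8, 0, 4, 5, 3, 6, 7, 2, 10, 9]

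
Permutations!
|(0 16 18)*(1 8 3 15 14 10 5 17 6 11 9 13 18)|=|(0 16 1 8 3 15 14 10 5 17 6 11 9 13 18)|=15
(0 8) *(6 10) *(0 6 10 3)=[8, 1, 2, 0, 4, 5, 3, 7, 6, 9, 10]=(10)(0 8 6 3)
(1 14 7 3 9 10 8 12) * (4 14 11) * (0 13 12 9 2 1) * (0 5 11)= (0 13 12 5 11 4 14 7 3 2 1)(8 9 10)= [13, 0, 1, 2, 14, 11, 6, 3, 9, 10, 8, 4, 5, 12, 7]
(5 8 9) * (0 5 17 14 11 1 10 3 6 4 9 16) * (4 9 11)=(0 5 8 16)(1 10 3 6 9 17 14 4 11)=[5, 10, 2, 6, 11, 8, 9, 7, 16, 17, 3, 1, 12, 13, 4, 15, 0, 14]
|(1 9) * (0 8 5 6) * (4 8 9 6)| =|(0 9 1 6)(4 8 5)| =12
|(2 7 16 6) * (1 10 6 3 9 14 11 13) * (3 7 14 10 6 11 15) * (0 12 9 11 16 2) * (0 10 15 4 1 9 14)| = 10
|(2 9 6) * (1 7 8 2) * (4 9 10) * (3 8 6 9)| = |(1 7 6)(2 10 4 3 8)| = 15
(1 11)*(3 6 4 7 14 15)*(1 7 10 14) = (1 11 7)(3 6 4 10 14 15) = [0, 11, 2, 6, 10, 5, 4, 1, 8, 9, 14, 7, 12, 13, 15, 3]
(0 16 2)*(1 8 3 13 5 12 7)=(0 16 2)(1 8 3 13 5 12 7)=[16, 8, 0, 13, 4, 12, 6, 1, 3, 9, 10, 11, 7, 5, 14, 15, 2]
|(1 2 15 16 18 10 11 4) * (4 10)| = 6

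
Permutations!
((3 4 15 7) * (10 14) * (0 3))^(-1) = [7, 1, 2, 0, 3, 5, 6, 15, 8, 9, 14, 11, 12, 13, 10, 4] = (0 7 15 4 3)(10 14)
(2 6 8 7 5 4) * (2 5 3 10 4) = [0, 1, 6, 10, 5, 2, 8, 3, 7, 9, 4] = (2 6 8 7 3 10 4 5)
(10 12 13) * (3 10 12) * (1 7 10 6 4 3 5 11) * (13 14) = [0, 7, 2, 6, 3, 11, 4, 10, 8, 9, 5, 1, 14, 12, 13] = (1 7 10 5 11)(3 6 4)(12 14 13)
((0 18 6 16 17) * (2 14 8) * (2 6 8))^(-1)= [17, 1, 14, 3, 4, 5, 8, 7, 18, 9, 10, 11, 12, 13, 2, 15, 6, 16, 0]= (0 17 16 6 8 18)(2 14)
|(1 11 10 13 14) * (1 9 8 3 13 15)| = 20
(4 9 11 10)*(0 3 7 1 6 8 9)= (0 3 7 1 6 8 9 11 10 4)= [3, 6, 2, 7, 0, 5, 8, 1, 9, 11, 4, 10]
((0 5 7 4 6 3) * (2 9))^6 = (9) = [0, 1, 2, 3, 4, 5, 6, 7, 8, 9]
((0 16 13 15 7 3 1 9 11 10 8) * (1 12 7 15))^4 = (0 9)(1 8)(3 12 7)(10 13)(11 16) = [9, 8, 2, 12, 4, 5, 6, 3, 1, 0, 13, 16, 7, 10, 14, 15, 11]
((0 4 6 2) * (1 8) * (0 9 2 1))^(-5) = (2 9) = [0, 1, 9, 3, 4, 5, 6, 7, 8, 2]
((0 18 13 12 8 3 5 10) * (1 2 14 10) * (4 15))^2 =(0 13 8 5 2 10 18 12 3 1 14) =[13, 14, 10, 1, 4, 2, 6, 7, 5, 9, 18, 11, 3, 8, 0, 15, 16, 17, 12]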